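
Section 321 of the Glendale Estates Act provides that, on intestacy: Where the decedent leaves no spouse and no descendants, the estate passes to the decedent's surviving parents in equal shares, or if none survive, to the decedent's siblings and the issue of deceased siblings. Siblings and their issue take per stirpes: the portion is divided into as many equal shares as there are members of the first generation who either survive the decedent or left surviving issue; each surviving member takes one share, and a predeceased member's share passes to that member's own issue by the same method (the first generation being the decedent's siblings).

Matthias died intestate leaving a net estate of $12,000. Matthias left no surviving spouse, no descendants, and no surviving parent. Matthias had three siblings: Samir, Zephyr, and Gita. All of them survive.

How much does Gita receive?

The entire $12,000 passes to the siblings and their issue.
That amount ($12,000) is divided into 3 shares of $4,000: Samir, Zephyr, and Gita each take $4,000.

Gita receives $4,000.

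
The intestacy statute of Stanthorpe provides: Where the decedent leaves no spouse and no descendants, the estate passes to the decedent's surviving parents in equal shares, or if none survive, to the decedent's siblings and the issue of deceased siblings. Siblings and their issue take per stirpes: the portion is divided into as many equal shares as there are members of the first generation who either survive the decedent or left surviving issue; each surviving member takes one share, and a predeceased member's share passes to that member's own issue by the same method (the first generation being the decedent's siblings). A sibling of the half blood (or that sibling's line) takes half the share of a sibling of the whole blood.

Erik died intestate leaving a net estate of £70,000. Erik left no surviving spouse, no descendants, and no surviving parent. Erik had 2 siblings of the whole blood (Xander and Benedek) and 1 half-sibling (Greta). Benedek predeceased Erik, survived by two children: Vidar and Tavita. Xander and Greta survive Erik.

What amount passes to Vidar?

Vidar receives £14,000.

The entire £70,000 passes to the siblings and their issue.
Counting each half-blood sibling's line as half a unit, there are 5/2 units in £70,000, so one unit is £28,000. Whole-blood lines (Xander and Benedek) take £28,000 each; half-blood lines (Greta) take £14,000 each.
Benedek's share (£28,000) is divided into 2 shares of £14,000: Vidar and Tavita each take £14,000.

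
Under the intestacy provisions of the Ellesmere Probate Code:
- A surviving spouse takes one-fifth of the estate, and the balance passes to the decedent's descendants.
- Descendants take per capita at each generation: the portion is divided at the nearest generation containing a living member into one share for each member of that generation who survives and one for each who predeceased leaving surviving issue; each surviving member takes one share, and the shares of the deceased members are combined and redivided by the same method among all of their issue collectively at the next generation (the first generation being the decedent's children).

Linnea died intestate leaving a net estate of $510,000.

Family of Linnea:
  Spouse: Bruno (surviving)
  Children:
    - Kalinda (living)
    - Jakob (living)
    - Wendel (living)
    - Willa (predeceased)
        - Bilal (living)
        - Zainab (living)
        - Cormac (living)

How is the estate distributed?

Bruno: $102,000; Kalinda: $102,000; Jakob: $102,000; Wendel: $102,000; Bilal: $34,000; Zainab: $34,000; Cormac: $34,000

Bruno takes one-fifth of $510,000 = $102,000. The remaining $408,000 passes to the descendants.
The descendants' portion ($408,000) is divided at the children's generation into 4 shares of $102,000. Kalinda, Jakob, and Wendel each take $102,000. The remaining share for the deceased Willa ($102,000) is carried to the next generation.
That pool ($102,000) is divided at the grandchildren's generation equally among Bilal, Zainab, and Cormac: $34,000 each.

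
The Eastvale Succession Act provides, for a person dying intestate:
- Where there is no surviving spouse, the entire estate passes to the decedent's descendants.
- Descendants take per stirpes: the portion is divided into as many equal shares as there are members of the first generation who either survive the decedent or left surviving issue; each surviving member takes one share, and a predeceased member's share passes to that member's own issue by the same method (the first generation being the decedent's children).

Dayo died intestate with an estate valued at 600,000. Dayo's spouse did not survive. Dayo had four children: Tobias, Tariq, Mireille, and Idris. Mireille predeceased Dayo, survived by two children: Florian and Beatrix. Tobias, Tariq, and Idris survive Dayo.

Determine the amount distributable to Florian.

The entire 600,000 passes to the descendants.
That amount (600,000) is divided into 4 shares of 150,000: Tobias, Tariq, and Idris each take 150,000; Mireille's 150,000 share passes to Mireille's issue.
Mireille's share (150,000) is divided into 2 shares of 75,000: Florian and Beatrix each take 75,000.

Florian receives 75,000.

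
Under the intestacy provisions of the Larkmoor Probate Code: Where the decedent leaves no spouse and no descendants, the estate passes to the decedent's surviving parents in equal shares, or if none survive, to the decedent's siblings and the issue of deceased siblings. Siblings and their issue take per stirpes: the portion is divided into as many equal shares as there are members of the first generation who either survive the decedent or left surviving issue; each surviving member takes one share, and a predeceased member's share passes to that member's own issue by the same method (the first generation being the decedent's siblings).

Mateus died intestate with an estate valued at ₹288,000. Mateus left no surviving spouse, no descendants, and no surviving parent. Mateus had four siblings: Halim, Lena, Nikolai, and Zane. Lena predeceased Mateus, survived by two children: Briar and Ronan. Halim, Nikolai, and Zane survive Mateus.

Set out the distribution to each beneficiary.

Halim: ₹72,000; Briar: ₹36,000; Ronan: ₹36,000; Nikolai: ₹72,000; Zane: ₹72,000

The entire ₹288,000 passes to the siblings and their issue.
That amount (₹288,000) is divided into 4 shares of ₹72,000: Halim, Nikolai, and Zane each take ₹72,000; Lena's ₹72,000 share passes to Lena's issue.
Lena's share (₹72,000) is divided into 2 shares of ₹36,000: Briar and Ronan each take ₹36,000.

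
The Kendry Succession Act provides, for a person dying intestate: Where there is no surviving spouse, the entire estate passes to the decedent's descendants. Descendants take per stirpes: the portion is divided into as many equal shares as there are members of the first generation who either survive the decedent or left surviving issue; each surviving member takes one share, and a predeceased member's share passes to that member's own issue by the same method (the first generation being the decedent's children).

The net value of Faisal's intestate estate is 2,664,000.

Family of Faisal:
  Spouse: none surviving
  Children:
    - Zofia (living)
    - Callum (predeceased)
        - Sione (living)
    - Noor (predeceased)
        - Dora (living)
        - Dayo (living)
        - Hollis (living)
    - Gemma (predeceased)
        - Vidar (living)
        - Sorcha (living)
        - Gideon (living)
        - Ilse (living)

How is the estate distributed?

Zofia: 666,000; Sione: 666,000; Dora: 222,000; Dayo: 222,000; Hollis: 222,000; Vidar: 166,500; Sorcha: 166,500; Gideon: 166,500; Ilse: 166,500

The entire 2,664,000 passes to the descendants.
That amount (2,664,000) is divided into 4 shares of 666,000: Zofia takes 666,000; Callum's 666,000 share passes to Callum's issue; Noor's 666,000 share passes to Noor's issue; Gemma's 666,000 share passes to Gemma's issue.
Callum's share (666,000) passes entirely to Sione.
Noor's share (666,000) is divided into 3 shares of 222,000: Dora, Dayo, and Hollis each take 222,000.
Gemma's share (666,000) is divided into 4 shares of 166,500: Vidar, Sorcha, Gideon, and Ilse each take 166,500.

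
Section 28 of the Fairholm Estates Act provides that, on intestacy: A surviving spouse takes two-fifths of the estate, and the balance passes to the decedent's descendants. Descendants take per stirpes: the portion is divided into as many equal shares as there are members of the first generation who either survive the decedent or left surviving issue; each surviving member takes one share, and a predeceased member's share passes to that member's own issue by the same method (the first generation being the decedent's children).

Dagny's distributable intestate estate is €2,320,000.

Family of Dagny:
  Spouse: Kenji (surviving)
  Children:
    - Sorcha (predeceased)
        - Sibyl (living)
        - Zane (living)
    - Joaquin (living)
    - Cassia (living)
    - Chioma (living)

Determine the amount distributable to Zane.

Zane receives €174,000.

Kenji takes two-fifths of €2,320,000 = €928,000. The remaining €1,392,000 passes to the descendants.
The descendants' portion (€1,392,000) is divided into 4 shares of €348,000: Joaquin, Cassia, and Chioma each take €348,000; Sorcha's €348,000 share passes to Sorcha's issue.
Sorcha's share (€348,000) is divided into 2 shares of €174,000: Sibyl and Zane each take €174,000.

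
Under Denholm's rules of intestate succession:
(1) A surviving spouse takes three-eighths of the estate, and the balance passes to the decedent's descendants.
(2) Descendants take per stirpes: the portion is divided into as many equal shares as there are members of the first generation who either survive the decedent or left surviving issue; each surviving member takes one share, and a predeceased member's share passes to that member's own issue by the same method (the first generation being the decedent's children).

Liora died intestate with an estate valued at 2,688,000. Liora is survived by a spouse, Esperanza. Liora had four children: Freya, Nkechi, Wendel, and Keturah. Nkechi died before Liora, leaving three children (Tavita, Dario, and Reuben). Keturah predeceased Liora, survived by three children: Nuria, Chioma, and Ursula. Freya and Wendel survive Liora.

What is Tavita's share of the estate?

Esperanza takes three-eighths of 2,688,000 = 1,008,000. The remaining 1,680,000 passes to the descendants.
The descendants' portion (1,680,000) is divided into 4 shares of 420,000: Freya and Wendel each take 420,000; Nkechi's 420,000 share passes to Nkechi's issue; Keturah's 420,000 share passes to Keturah's issue.
Nkechi's share (420,000) is divided into 3 shares of 140,000: Tavita, Dario, and Reuben each take 140,000.
Keturah's share (420,000) is divided into 3 shares of 140,000: Nuria, Chioma, and Ursula each take 140,000.

Tavita receives 140,000.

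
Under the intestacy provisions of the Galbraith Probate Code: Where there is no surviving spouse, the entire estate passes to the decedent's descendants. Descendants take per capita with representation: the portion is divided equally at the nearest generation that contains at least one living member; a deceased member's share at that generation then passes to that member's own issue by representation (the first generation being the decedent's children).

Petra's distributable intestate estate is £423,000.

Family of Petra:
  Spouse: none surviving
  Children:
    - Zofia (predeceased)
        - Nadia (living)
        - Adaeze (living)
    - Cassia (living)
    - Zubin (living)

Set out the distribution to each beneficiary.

The entire £423,000 passes to the descendants.
That amount (£423,000) is divided into 3 shares of £141,000: Cassia and Zubin each take £141,000; Zofia's £141,000 share passes to Zofia's issue.
Zofia's share (£141,000) is divided into 2 shares of £70,500: Nadia and Adaeze each take £70,500.

Nadia: £70,500; Adaeze: £70,500; Cassia: £141,000; Zubin: £141,000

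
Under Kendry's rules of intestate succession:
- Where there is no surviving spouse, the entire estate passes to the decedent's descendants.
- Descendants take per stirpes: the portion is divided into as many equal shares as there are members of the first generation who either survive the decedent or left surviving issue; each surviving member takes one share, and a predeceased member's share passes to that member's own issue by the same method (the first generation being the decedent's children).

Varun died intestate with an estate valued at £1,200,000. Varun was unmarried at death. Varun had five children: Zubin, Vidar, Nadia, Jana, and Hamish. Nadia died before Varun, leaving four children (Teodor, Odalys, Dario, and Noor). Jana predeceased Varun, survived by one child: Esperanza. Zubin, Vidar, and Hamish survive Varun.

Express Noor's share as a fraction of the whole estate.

Noor receives 1/20 of the estate.

The entire £1,200,000 passes to the descendants.
That amount (£1,200,000) is divided into 5 shares of £240,000: Zubin, Vidar, and Hamish each take £240,000; Nadia's £240,000 share passes to Nadia's issue; Jana's £240,000 share passes to Jana's issue.
Nadia's share (£240,000) is divided into 4 shares of £60,000: Teodor, Odalys, Dario, and Noor each take £60,000.
Jana's share (£240,000) passes entirely to Esperanza.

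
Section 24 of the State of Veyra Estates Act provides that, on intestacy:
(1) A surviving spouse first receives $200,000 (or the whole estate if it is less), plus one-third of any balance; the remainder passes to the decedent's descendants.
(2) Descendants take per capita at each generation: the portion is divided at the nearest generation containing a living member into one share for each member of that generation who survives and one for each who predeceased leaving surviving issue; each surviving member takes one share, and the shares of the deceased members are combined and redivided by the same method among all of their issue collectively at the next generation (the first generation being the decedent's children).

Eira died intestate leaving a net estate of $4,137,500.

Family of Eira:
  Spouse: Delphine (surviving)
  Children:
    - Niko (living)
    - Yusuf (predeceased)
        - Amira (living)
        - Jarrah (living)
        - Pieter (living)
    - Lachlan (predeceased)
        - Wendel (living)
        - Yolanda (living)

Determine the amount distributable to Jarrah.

Delphine first takes $200,000, leaving a balance of $3,937,500. Delphine then takes one-third of the balance ($1,312,500), for a total of $1,512,500. The remaining $2,625,000 passes to the descendants.
The descendants' portion ($2,625,000) is divided at the children's generation into 3 shares of $875,000. Niko takes $875,000. The 2 shares of the deceased (Yusuf and Lachlan) are combined into a pool of $1,750,000.
That pool ($1,750,000) is divided at the grandchildren's generation equally among Amira, Jarrah, Pieter, Wendel, and Yolanda: $350,000 each.

Jarrah receives $350,000.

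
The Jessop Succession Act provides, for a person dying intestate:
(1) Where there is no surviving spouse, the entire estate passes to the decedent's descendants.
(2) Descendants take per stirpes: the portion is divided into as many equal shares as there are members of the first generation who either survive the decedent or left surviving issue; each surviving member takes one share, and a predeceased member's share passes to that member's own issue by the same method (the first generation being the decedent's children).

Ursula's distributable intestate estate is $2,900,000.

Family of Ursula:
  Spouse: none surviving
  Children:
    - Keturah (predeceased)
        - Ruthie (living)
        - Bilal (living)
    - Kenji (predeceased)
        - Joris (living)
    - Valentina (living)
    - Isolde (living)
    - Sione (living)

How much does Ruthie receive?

The entire $2,900,000 passes to the descendants.
That amount ($2,900,000) is divided into 5 shares of $580,000: Valentina, Isolde, and Sione each take $580,000; Keturah's $580,000 share passes to Keturah's issue; Kenji's $580,000 share passes to Kenji's issue.
Keturah's share ($580,000) is divided into 2 shares of $290,000: Ruthie and Bilal each take $290,000.
Kenji's share ($580,000) passes entirely to Joris.

Ruthie receives $290,000.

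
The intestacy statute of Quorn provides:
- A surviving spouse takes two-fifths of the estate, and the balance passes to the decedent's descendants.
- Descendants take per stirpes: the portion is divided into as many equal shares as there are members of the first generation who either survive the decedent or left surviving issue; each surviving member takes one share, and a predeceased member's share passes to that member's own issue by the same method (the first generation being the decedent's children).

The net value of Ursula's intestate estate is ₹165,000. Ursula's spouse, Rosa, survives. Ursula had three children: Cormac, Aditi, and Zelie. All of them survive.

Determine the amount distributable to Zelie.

Rosa takes two-fifths of ₹165,000 = ₹66,000. The remaining ₹99,000 passes to the descendants.
The descendants' portion (₹99,000) is divided into 3 shares of ₹33,000: Cormac, Aditi, and Zelie each take ₹33,000.

Zelie receives ₹33,000.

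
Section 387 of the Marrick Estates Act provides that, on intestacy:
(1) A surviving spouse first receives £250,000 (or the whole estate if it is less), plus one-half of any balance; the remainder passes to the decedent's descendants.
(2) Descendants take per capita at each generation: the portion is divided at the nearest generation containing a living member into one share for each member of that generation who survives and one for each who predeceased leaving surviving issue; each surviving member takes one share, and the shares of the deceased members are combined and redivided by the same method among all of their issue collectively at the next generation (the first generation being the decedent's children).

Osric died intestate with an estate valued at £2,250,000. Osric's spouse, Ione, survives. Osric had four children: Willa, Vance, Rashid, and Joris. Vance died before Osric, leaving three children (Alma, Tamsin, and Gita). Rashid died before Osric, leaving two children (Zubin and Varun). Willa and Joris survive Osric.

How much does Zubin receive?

Zubin receives £100,000.

Ione first takes £250,000, leaving a balance of £2,000,000. Ione then takes one-half of the balance (£1,000,000), for a total of £1,250,000. The remaining £1,000,000 passes to the descendants.
The descendants' portion (£1,000,000) is divided at the children's generation into 4 shares of £250,000. Willa and Joris each take £250,000. The 2 shares of the deceased (Vance and Rashid) are combined into a pool of £500,000.
That pool (£500,000) is divided at the grandchildren's generation equally among Alma, Tamsin, Gita, Zubin, and Varun: £100,000 each.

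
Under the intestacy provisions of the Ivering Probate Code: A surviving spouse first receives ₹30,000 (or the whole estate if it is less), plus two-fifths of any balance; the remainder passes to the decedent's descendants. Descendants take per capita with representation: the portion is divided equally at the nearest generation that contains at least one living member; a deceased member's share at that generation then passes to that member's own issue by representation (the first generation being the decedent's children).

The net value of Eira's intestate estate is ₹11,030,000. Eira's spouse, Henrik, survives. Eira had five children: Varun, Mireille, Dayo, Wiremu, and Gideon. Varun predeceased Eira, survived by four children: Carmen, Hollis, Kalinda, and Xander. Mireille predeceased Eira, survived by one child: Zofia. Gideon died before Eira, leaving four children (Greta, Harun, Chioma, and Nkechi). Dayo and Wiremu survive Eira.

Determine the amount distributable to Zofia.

Zofia receives ₹1,320,000.

Henrik first takes ₹30,000, leaving a balance of ₹11,000,000. Henrik then takes two-fifths of the balance (₹4,400,000), for a total of ₹4,430,000. The remaining ₹6,600,000 passes to the descendants.
The descendants' portion (₹6,600,000) is divided into 5 shares of ₹1,320,000: Dayo and Wiremu each take ₹1,320,000; Varun's ₹1,320,000 share passes to Varun's issue; Mireille's ₹1,320,000 share passes to Mireille's issue; Gideon's ₹1,320,000 share passes to Gideon's issue.
Varun's share (₹1,320,000) is divided into 4 shares of ₹330,000: Carmen, Hollis, Kalinda, and Xander each take ₹330,000.
Mireille's share (₹1,320,000) passes entirely to Zofia.
Gideon's share (₹1,320,000) is divided into 4 shares of ₹330,000: Greta, Harun, Chioma, and Nkechi each take ₹330,000.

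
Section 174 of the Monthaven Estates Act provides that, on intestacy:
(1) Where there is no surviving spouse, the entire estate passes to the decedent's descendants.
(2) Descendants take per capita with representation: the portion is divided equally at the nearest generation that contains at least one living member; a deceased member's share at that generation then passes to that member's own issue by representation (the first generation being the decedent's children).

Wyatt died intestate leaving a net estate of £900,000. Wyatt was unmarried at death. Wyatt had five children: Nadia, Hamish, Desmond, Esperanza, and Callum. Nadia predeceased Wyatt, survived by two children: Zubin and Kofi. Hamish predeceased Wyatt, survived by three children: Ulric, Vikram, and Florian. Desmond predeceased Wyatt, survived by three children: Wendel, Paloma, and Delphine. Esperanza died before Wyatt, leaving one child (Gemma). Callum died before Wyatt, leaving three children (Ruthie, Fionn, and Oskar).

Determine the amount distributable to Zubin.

The entire £900,000 passes to the descendants.
No child survives, so the initial division is made at the grandchildren's generation.
That amount (£900,000) is divided into 12 shares of £75,000: Zubin, Kofi, Ulric, Vikram, Florian, Wendel, Paloma, Delphine, Gemma, Ruthie, Fionn, and Oskar each take £75,000.

Zubin receives £75,000.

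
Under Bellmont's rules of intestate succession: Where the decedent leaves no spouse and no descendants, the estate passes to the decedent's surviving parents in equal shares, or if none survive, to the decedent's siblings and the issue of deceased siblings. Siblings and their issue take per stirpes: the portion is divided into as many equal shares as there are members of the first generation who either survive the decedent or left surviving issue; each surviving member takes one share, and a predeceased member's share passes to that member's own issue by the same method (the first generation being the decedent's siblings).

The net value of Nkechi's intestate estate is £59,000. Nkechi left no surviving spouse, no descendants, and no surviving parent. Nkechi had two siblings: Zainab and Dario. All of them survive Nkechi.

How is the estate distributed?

Zainab: £29,500; Dario: £29,500

The entire £59,000 passes to the siblings and their issue.
That amount (£59,000) is divided into 2 shares of £29,500: Zainab and Dario each take £29,500.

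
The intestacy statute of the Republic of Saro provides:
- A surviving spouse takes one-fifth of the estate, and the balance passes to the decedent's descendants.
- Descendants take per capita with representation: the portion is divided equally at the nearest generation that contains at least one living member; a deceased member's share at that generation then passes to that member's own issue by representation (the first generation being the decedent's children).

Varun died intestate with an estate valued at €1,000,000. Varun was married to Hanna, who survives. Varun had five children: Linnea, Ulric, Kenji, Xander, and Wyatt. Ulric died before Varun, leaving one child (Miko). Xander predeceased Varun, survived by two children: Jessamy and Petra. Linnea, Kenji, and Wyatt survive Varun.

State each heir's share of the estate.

Hanna: €200,000; Linnea: €160,000; Miko: €160,000; Kenji: €160,000; Jessamy: €80,000; Petra: €80,000; Wyatt: €160,000

Hanna takes one-fifth of €1,000,000 = €200,000. The remaining €800,000 passes to the descendants.
The descendants' portion (€800,000) is divided into 5 shares of €160,000: Linnea, Kenji, and Wyatt each take €160,000; Ulric's €160,000 share passes to Ulric's issue; Xander's €160,000 share passes to Xander's issue.
Ulric's share (€160,000) passes entirely to Miko.
Xander's share (€160,000) is divided into 2 shares of €80,000: Jessamy and Petra each take €80,000.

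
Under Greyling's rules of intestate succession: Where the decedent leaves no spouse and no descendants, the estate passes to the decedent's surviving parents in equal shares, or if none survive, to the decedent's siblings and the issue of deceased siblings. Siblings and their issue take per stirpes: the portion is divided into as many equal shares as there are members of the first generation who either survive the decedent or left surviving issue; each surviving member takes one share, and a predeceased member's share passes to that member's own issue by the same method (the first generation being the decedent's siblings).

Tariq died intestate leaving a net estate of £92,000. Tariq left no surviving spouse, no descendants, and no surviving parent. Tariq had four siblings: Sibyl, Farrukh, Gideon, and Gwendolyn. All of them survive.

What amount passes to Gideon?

Gideon receives £23,000.

The entire £92,000 passes to the siblings and their issue.
That amount (£92,000) is divided into 4 shares of £23,000: Sibyl, Farrukh, Gideon, and Gwendolyn each take £23,000.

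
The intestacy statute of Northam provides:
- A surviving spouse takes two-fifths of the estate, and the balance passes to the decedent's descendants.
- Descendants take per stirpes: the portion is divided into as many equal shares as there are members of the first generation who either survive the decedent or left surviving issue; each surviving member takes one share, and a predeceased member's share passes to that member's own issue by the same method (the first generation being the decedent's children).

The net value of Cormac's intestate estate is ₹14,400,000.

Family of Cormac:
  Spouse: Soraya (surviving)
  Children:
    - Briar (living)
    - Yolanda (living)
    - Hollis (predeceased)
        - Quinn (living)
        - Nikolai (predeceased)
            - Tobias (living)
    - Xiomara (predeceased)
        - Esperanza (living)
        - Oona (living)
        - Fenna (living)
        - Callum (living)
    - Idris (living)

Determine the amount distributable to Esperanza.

Esperanza receives ₹432,000.

Soraya takes two-fifths of ₹14,400,000 = ₹5,760,000. The remaining ₹8,640,000 passes to the descendants.
The descendants' portion (₹8,640,000) is divided into 5 shares of ₹1,728,000: Briar, Yolanda, and Idris each take ₹1,728,000; Hollis's ₹1,728,000 share passes to Hollis's issue; Xiomara's ₹1,728,000 share passes to Xiomara's issue.
Hollis's share (₹1,728,000) is divided into 2 shares of ₹864,000: Quinn takes ₹864,000; Nikolai's ₹864,000 share passes to Nikolai's issue.
Nikolai's share (₹864,000) passes entirely to Tobias.
Xiomara's share (₹1,728,000) is divided into 4 shares of ₹432,000: Esperanza, Oona, Fenna, and Callum each take ₹432,000.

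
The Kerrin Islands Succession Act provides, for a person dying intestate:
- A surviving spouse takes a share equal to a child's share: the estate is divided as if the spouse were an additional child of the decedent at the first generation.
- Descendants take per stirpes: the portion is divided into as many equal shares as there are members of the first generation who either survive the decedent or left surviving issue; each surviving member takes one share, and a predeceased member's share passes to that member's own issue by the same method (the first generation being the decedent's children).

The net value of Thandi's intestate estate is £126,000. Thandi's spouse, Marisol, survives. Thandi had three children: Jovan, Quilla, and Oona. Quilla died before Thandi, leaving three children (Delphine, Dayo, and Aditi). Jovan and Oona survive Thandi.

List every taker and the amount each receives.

Marisol: £31,500; Jovan: £31,500; Delphine: £10,500; Dayo: £10,500; Aditi: £10,500; Oona: £31,500

The spouse counts as an additional share at the children's level, so there are 4 primary shares of £31,500. Marisol takes one such share (£31,500).
The children's combined portion (£94,500) is divided into 3 shares of £31,500: Jovan and Oona each take £31,500; Quilla's £31,500 share passes to Quilla's issue.
Quilla's share (£31,500) is divided into 3 shares of £10,500: Delphine, Dayo, and Aditi each take £10,500.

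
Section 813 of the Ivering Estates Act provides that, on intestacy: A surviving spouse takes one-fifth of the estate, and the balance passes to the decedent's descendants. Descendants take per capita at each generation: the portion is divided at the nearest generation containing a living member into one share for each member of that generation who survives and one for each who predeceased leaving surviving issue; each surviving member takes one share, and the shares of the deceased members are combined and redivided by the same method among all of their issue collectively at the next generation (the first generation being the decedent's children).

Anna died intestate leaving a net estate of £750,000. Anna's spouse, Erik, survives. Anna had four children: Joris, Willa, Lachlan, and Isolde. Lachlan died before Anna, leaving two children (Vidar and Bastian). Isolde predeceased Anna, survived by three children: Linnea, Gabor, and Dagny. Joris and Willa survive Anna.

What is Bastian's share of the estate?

Bastian receives £60,000.

Erik takes one-fifth of £750,000 = £150,000. The remaining £600,000 passes to the descendants.
The descendants' portion (£600,000) is divided at the children's generation into 4 shares of £150,000. Joris and Willa each take £150,000. The 2 shares of the deceased (Lachlan and Isolde) are combined into a pool of £300,000.
That pool (£300,000) is divided at the grandchildren's generation equally among Vidar, Bastian, Linnea, Gabor, and Dagny: £60,000 each.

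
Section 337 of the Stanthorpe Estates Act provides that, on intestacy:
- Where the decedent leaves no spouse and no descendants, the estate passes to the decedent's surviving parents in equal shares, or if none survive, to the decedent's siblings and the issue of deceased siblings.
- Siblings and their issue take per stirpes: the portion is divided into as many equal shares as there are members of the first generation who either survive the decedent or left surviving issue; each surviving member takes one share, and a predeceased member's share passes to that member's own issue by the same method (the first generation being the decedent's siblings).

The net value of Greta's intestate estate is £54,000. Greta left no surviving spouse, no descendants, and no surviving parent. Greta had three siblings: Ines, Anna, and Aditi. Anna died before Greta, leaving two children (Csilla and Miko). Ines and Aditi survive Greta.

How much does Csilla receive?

Csilla receives £9,000.

The entire £54,000 passes to the siblings and their issue.
That amount (£54,000) is divided into 3 shares of £18,000: Ines and Aditi each take £18,000; Anna's £18,000 share passes to Anna's issue.
Anna's share (£18,000) is divided into 2 shares of £9,000: Csilla and Miko each take £9,000.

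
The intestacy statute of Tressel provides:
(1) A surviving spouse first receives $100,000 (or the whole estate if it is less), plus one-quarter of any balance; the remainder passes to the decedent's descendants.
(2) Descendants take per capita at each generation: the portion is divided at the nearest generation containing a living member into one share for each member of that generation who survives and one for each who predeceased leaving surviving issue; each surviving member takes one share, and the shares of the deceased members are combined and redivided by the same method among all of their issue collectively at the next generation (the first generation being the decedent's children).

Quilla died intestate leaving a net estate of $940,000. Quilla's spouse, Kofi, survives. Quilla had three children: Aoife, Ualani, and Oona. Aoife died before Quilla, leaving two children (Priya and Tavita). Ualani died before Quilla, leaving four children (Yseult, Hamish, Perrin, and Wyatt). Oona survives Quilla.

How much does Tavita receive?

Tavita receives $70,000.

Kofi first takes $100,000, leaving a balance of $840,000. Kofi then takes one-quarter of the balance ($210,000), for a total of $310,000. The remaining $630,000 passes to the descendants.
The descendants' portion ($630,000) is divided at the children's generation into 3 shares of $210,000. Oona takes $210,000. The 2 shares of the deceased (Aoife and Ualani) are combined into a pool of $420,000.
That pool ($420,000) is divided at the grandchildren's generation equally among Priya, Tavita, Yseult, Hamish, Perrin, and Wyatt: $70,000 each.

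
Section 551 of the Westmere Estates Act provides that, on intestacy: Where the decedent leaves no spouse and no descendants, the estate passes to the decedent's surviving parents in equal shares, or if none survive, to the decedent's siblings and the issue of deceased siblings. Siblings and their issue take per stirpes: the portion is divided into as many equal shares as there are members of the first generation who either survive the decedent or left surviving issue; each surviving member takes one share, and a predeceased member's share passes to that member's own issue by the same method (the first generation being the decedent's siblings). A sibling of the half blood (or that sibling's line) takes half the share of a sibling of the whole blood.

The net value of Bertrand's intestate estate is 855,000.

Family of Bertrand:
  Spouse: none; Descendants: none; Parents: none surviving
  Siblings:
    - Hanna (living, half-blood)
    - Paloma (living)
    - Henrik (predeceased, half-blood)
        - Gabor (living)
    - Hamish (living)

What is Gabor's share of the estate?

The entire 855,000 passes to the siblings and their issue.
Counting each half-blood sibling's line as half a unit, there are 3 units in 855,000, so one unit is 285,000. Whole-blood lines (Paloma and Hamish) take 285,000 each; half-blood lines (Hanna and Henrik) take 142,500 each.
Henrik's share (142,500) passes entirely to Gabor.

Gabor receives 142,500.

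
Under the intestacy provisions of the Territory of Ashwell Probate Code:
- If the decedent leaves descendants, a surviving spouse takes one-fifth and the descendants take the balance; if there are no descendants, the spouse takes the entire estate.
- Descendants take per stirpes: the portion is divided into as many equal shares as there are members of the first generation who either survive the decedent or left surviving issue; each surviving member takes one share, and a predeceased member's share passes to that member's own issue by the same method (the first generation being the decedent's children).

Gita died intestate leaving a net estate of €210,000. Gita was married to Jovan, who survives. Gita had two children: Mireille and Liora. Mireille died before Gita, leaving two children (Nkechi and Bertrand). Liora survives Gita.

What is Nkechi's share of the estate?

Nkechi receives €42,000.

Jovan takes one-fifth of €210,000 = €42,000. The remaining €168,000 passes to the descendants.
The descendants' portion (€168,000) is divided into 2 shares of €84,000: Liora takes €84,000; Mireille's €84,000 share passes to Mireille's issue.
Mireille's share (€84,000) is divided into 2 shares of €42,000: Nkechi and Bertrand each take €42,000.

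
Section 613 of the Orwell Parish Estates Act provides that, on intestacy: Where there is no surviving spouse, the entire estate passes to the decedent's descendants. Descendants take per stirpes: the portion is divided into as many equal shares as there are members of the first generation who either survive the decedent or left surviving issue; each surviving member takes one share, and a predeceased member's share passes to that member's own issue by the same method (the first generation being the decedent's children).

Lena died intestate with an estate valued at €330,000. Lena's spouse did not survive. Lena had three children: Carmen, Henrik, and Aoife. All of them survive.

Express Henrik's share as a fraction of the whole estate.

Henrik receives 1/3 of the estate.

The entire €330,000 passes to the descendants.
That amount (€330,000) is divided into 3 shares of €110,000: Carmen, Henrik, and Aoife each take €110,000.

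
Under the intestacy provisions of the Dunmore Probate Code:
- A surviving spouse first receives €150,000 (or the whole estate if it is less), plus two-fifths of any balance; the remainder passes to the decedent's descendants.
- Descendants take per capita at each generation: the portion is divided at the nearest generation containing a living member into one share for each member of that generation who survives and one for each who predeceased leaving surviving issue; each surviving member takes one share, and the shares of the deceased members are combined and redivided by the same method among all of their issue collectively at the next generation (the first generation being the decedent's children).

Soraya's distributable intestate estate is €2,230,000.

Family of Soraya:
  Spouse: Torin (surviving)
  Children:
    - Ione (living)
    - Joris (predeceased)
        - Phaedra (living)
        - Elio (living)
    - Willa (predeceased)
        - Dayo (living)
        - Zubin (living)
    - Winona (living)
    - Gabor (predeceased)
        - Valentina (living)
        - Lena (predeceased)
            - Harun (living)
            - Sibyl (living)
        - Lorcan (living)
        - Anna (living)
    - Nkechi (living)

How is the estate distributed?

Torin: €982,000; Ione: €208,000; Phaedra: €78,000; Elio: €78,000; Dayo: €78,000; Zubin: €78,000; Winona: €208,000; Valentina: €78,000; Harun: €39,000; Sibyl: €39,000; Lorcan: €78,000; Anna: €78,000; Nkechi: €208,000

Torin first takes €150,000, leaving a balance of €2,080,000. Torin then takes two-fifths of the balance (€832,000), for a total of €982,000. The remaining €1,248,000 passes to the descendants.
The descendants' portion (€1,248,000) is divided at the children's generation into 6 shares of €208,000. Ione, Winona, and Nkechi each take €208,000. The 3 shares of the deceased (Joris, Willa, and Gabor) are combined into a pool of €624,000.
That pool (€624,000) is divided at the grandchildren's generation into 8 shares of €78,000. Phaedra, Elio, Dayo, Zubin, Valentina, Lorcan, and Anna each take €78,000. The remaining share for the deceased Lena (€78,000) is carried to the next generation.
That pool (€78,000) is divided at the great-grandchildren's generation equally among Harun and Sibyl: €39,000 each.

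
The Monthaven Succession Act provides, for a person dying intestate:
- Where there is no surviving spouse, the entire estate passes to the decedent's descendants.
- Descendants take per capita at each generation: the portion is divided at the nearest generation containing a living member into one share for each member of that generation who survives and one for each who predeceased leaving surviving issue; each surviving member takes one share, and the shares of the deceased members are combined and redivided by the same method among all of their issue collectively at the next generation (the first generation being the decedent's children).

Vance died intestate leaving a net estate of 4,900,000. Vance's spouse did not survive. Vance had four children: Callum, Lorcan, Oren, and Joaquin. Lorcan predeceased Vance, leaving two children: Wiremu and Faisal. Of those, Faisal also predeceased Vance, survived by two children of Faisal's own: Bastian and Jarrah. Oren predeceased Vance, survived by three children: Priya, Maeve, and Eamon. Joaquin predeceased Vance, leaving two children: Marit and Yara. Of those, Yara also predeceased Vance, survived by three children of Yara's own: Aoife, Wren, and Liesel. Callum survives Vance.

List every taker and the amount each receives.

Callum: 1,225,000; Wiremu: 525,000; Bastian: 210,000; Jarrah: 210,000; Priya: 525,000; Maeve: 525,000; Eamon: 525,000; Marit: 525,000; Aoife: 210,000; Wren: 210,000; Liesel: 210,000

The entire 4,900,000 passes to the descendants.
That amount (4,900,000) is divided at the children's generation into 4 shares of 1,225,000. Callum takes 1,225,000. The 3 shares of the deceased (Lorcan, Oren, and Joaquin) are combined into a pool of 3,675,000.
That pool (3,675,000) is divided at the grandchildren's generation into 7 shares of 525,000. Wiremu, Priya, Maeve, Eamon, and Marit each take 525,000. The 2 shares of the deceased (Faisal and Yara) are combined into a pool of 1,050,000.
That pool (1,050,000) is divided at the great-grandchildren's generation equally among Bastian, Jarrah, Aoife, Wren, and Liesel: 210,000 each.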